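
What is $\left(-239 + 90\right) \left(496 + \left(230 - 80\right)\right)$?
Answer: $-96254$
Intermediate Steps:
$\left(-239 + 90\right) \left(496 + \left(230 - 80\right)\right) = - 149 \left(496 + \left(230 - 80\right)\right) = - 149 \left(496 + 150\right) = \left(-149\right) 646 = -96254$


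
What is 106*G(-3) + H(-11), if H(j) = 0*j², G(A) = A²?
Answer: 954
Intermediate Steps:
H(j) = 0
106*G(-3) + H(-11) = 106*(-3)² + 0 = 106*9 + 0 = 954 + 0 = 954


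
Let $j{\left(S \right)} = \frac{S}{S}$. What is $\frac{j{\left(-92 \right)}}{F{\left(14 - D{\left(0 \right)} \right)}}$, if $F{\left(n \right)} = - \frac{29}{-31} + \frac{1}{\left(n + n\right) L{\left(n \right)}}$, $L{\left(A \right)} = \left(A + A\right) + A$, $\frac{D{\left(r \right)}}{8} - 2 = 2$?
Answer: $\frac{60264}{56407} \approx 1.0684$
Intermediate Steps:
$D{\left(r \right)} = 32$ ($D{\left(r \right)} = 16 + 8 \cdot 2 = 16 + 16 = 32$)
$L{\left(A \right)} = 3 A$ ($L{\left(A \right)} = 2 A + A = 3 A$)
$j{\left(S \right)} = 1$
$F{\left(n \right)} = \frac{29}{31} + \frac{1}{6 n^{2}}$ ($F{\left(n \right)} = - \frac{29}{-31} + \frac{1}{\left(n + n\right) 3 n} = \left(-29\right) \left(- \frac{1}{31}\right) + \frac{\frac{1}{3} \frac{1}{n}}{2 n} = \frac{29}{31} + \frac{1}{2 n} \frac{1}{3 n} = \frac{29}{31} + \frac{1}{6 n^{2}}$)
$\frac{j{\left(-92 \right)}}{F{\left(14 - D{\left(0 \right)} \right)}} = 1 \frac{1}{\frac{29}{31} + \frac{1}{6 \left(14 - 32\right)^{2}}} = 1 \frac{1}{\frac{29}{31} + \frac{1}{6 \cdot 324}} = 1 \frac{1}{\frac{29}{31} + \frac{1}{6} \cdot \frac{1}{324}} = 1 \frac{1}{\frac{29}{31} + \frac{1}{1944}} = 1 \frac{1}{\frac{56407}{60264}} = 1 \cdot \frac{60264}{56407} = \frac{60264}{56407}$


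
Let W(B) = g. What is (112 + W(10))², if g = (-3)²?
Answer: 14641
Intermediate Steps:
g = 9
W(B) = 9
(112 + W(10))² = (112 + 9)² = 121² = 14641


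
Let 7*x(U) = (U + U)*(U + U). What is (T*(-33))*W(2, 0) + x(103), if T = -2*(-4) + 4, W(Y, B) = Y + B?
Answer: 36892/7 ≈ 5270.3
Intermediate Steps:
W(Y, B) = B + Y
T = 12 (T = 8 + 4 = 12)
x(U) = 4*U**2/7 (x(U) = ((U + U)*(U + U))/7 = ((2*U)*(2*U))/7 = (4*U**2)/7 = 4*U**2/7)
(T*(-33))*W(2, 0) + x(103) = (12*(-33))*(0 + 2) + (4/7)*103**2 = -396*2 + (4/7)*10609 = -792 + 42436/7 = 36892/7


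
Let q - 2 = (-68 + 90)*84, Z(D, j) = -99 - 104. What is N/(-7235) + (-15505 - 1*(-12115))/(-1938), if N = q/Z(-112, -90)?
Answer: 166083175/94878343 ≈ 1.7505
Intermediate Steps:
Z(D, j) = -203
q = 1850 (q = 2 + (-68 + 90)*84 = 2 + 22*84 = 2 + 1848 = 1850)
N = -1850/203 (N = 1850/(-203) = 1850*(-1/203) = -1850/203 ≈ -9.1133)
N/(-7235) + (-15505 - 1*(-12115))/(-1938) = -1850/203/(-7235) + (-15505 - 1*(-12115))/(-1938) = -1850/203*(-1/7235) + (-15505 + 12115)*(-1/1938) = 370/293741 - 3390*(-1/1938) = 370/293741 + 565/323 = 166083175/94878343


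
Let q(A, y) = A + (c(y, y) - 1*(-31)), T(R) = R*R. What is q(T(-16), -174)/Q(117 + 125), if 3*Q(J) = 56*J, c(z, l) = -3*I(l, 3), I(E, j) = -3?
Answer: 111/1694 ≈ 0.065525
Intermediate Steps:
T(R) = R²
c(z, l) = 9 (c(z, l) = -3*(-3) = 9)
Q(J) = 56*J/3 (Q(J) = (56*J)/3 = 56*J/3)
q(A, y) = 40 + A (q(A, y) = A + (9 - 1*(-31)) = A + (9 + 31) = A + 40 = 40 + A)
q(T(-16), -174)/Q(117 + 125) = (40 + (-16)²)/((56*(117 + 125)/3)) = (40 + 256)/(((56/3)*242)) = 296/(13552/3) = 296*(3/13552) = 111/1694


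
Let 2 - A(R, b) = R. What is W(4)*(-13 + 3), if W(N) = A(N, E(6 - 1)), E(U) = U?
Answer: 20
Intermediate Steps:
A(R, b) = 2 - R
W(N) = 2 - N
W(4)*(-13 + 3) = (2 - 1*4)*(-13 + 3) = (2 - 4)*(-10) = -2*(-10) = 20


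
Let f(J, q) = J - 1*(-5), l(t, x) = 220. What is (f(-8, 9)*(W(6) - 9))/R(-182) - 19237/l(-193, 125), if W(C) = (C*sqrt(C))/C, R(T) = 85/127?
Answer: -176153/3740 - 381*sqrt(6)/85 ≈ -58.079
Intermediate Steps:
R(T) = 85/127 (R(T) = 85*(1/127) = 85/127)
W(C) = sqrt(C) (W(C) = C**(3/2)/C = sqrt(C))
f(J, q) = 5 + J (f(J, q) = J + 5 = 5 + J)
(f(-8, 9)*(W(6) - 9))/R(-182) - 19237/l(-193, 125) = ((5 - 8)*(sqrt(6) - 9))/(85/127) - 19237/220 = -3*(-9 + sqrt(6))*(127/85) - 19237*1/220 = (27 - 3*sqrt(6))*(127/85) - 19237/220 = (3429/85 - 381*sqrt(6)/85) - 19237/220 = -176153/3740 - 381*sqrt(6)/85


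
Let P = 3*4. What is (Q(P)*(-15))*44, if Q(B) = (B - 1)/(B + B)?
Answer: -605/2 ≈ -302.50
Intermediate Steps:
P = 12
Q(B) = (-1 + B)/(2*B) (Q(B) = (-1 + B)/((2*B)) = (-1 + B)*(1/(2*B)) = (-1 + B)/(2*B))
(Q(P)*(-15))*44 = (((½)*(-1 + 12)/12)*(-15))*44 = (((½)*(1/12)*11)*(-15))*44 = ((11/24)*(-15))*44 = -55/8*44 = -605/2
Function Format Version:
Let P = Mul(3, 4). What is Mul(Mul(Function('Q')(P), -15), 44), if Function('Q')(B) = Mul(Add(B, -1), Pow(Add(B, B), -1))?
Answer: Rational(-605, 2) ≈ -302.50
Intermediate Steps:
P = 12
Function('Q')(B) = Mul(Rational(1, 2), Pow(B, -1), Add(-1, B)) (Function('Q')(B) = Mul(Add(-1, B), Pow(Mul(2, B), -1)) = Mul(Add(-1, B), Mul(Rational(1, 2), Pow(B, -1))) = Mul(Rational(1, 2), Pow(B, -1), Add(-1, B)))
Mul(Mul(Function('Q')(P), -15), 44) = Mul(Mul(Mul(Rational(1, 2), Pow(12, -1), Add(-1, 12)), -15), 44) = Mul(Mul(Mul(Rational(1, 2), Rational(1, 12), 11), -15), 44) = Mul(Mul(Rational(11, 24), -15), 44) = Mul(Rational(-55, 8), 44) = Rational(-605, 2)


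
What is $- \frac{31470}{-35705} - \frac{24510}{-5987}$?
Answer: $\frac{212708088}{42753167} \approx 4.9753$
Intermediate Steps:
$- \frac{31470}{-35705} - \frac{24510}{-5987} = \left(-31470\right) \left(- \frac{1}{35705}\right) - - \frac{24510}{5987} = \frac{6294}{7141} + \frac{24510}{5987} = \frac{212708088}{42753167}$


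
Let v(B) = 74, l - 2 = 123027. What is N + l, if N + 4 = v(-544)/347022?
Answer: 21346190812/173511 ≈ 1.2303e+5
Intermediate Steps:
l = 123029 (l = 2 + 123027 = 123029)
N = -694007/173511 (N = -4 + 74/347022 = -4 + 74*(1/347022) = -4 + 37/173511 = -694007/173511 ≈ -3.9998)
N + l = -694007/173511 + 123029 = 21346190812/173511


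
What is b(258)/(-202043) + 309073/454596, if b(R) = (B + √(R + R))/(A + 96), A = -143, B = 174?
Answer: 101208372353/148857005604 + 2*√129/9496021 ≈ 0.67991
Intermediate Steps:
b(R) = -174/47 - √2*√R/47 (b(R) = (174 + √(R + R))/(-143 + 96) = (174 + √(2*R))/(-47) = (174 + √2*√R)*(-1/47) = -174/47 - √2*√R/47)
b(258)/(-202043) + 309073/454596 = (-174/47 - √2*√258/47)/(-202043) + 309073/454596 = (-174/47 - 2*√129/47)*(-1/202043) + 309073*(1/454596) = (6/327449 + 2*√129/9496021) + 309073/454596 = 101208372353/148857005604 + 2*√129/9496021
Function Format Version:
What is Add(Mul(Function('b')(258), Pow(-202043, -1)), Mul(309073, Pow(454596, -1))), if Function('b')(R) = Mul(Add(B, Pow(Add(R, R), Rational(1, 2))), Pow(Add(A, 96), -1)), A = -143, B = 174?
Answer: Add(Rational(101208372353, 148857005604), Mul(Rational(2, 9496021), Pow(129, Rational(1, 2)))) ≈ 0.67991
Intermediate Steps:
Function('b')(R) = Add(Rational(-174, 47), Mul(Rational(-1, 47), Pow(2, Rational(1, 2)), Pow(R, Rational(1, 2)))) (Function('b')(R) = Mul(Add(174, Pow(Add(R, R), Rational(1, 2))), Pow(Add(-143, 96), -1)) = Mul(Add(174, Pow(Mul(2, R), Rational(1, 2))), Pow(-47, -1)) = Mul(Add(174, Mul(Pow(2, Rational(1, 2)), Pow(R, Rational(1, 2)))), Rational(-1, 47)) = Add(Rational(-174, 47), Mul(Rational(-1, 47), Pow(2, Rational(1, 2)), Pow(R, Rational(1, 2)))))
Add(Mul(Function('b')(258), Pow(-202043, -1)), Mul(309073, Pow(454596, -1))) = Add(Mul(Add(Rational(-174, 47), Mul(Rational(-1, 47), Pow(2, Rational(1, 2)), Pow(258, Rational(1, 2)))), Pow(-202043, -1)), Mul(309073, Pow(454596, -1))) = Add(Mul(Add(Rational(-174, 47), Mul(Rational(-2, 47), Pow(129, Rational(1, 2)))), Rational(-1, 202043)), Mul(309073, Rational(1, 454596))) = Add(Add(Rational(6, 327449), Mul(Rational(2, 9496021), Pow(129, Rational(1, 2)))), Rational(309073, 454596)) = Add(Rational(101208372353, 148857005604), Mul(Rational(2, 9496021), Pow(129, Rational(1, 2))))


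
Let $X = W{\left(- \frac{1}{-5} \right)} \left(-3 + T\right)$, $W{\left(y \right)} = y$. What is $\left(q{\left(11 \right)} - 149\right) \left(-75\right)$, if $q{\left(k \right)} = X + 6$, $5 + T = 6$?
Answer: $10755$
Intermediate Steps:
$T = 1$ ($T = -5 + 6 = 1$)
$X = - \frac{2}{5}$ ($X = - \frac{1}{-5} \left(-3 + 1\right) = \left(-1\right) \left(- \frac{1}{5}\right) \left(-2\right) = \frac{1}{5} \left(-2\right) = - \frac{2}{5} \approx -0.4$)
$q{\left(k \right)} = \frac{28}{5}$ ($q{\left(k \right)} = - \frac{2}{5} + 6 = \frac{28}{5}$)
$\left(q{\left(11 \right)} - 149\right) \left(-75\right) = \left(\frac{28}{5} - 149\right) \left(-75\right) = \left(- \frac{717}{5}\right) \left(-75\right) = 10755$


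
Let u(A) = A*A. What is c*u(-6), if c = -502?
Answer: -18072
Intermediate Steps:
u(A) = A**2
c*u(-6) = -502*(-6)**2 = -502*36 = -18072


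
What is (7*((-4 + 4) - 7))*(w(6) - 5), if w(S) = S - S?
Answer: 245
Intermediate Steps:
w(S) = 0
(7*((-4 + 4) - 7))*(w(6) - 5) = (7*((-4 + 4) - 7))*(0 - 5) = (7*(0 - 7))*(-5) = (7*(-7))*(-5) = -49*(-5) = 245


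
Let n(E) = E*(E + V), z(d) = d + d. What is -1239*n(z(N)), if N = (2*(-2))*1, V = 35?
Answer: 267624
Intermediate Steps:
N = -4 (N = -4*1 = -4)
z(d) = 2*d
n(E) = E*(35 + E) (n(E) = E*(E + 35) = E*(35 + E))
-1239*n(z(N)) = -1239*2*(-4)*(35 + 2*(-4)) = -(-9912)*(35 - 8) = -(-9912)*27 = -1239*(-216) = 267624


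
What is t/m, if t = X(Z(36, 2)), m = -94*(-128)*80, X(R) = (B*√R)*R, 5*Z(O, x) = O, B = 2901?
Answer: 78327*√5/3008000 ≈ 0.058226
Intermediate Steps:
Z(O, x) = O/5
X(R) = 2901*R^(3/2) (X(R) = (2901*√R)*R = 2901*R^(3/2))
m = 962560 (m = 12032*80 = 962560)
t = 626616*√5/25 (t = 2901*((⅕)*36)^(3/2) = 2901*(36/5)^(3/2) = 2901*(216*√5/25) = 626616*√5/25 ≈ 56046.)
t/m = (626616*√5/25)/962560 = (626616*√5/25)*(1/962560) = 78327*√5/3008000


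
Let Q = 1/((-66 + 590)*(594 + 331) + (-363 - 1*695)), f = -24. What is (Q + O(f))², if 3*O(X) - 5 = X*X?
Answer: 8773194980662225/233909584164 ≈ 37507.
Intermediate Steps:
O(X) = 5/3 + X²/3 (O(X) = 5/3 + (X*X)/3 = 5/3 + X²/3)
Q = 1/483642 (Q = 1/(524*925 + (-363 - 695)) = 1/(484700 - 1058) = 1/483642 ≈ 2.0676e-6)
(Q + O(f))² = (1/483642 + (5/3 + (⅓)*(-24)²))² = (1/483642 + (5/3 + (⅓)*576))² = (1/483642 + (5/3 + 192))² = (1/483642 + 581/3)² = (93665335/483642)² = 8773194980662225/233909584164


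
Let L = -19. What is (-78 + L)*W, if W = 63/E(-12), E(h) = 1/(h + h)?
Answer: 146664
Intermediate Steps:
E(h) = 1/(2*h)
W = -1512 (W = 63/(((1/2)/(-12))) = 63/(((1/2)*(-1/12))) = 63/(-1/24) = 63*(-24) = -1512)
(-78 + L)*W = (-78 - 19)*(-1512) = -97*(-1512) = 146664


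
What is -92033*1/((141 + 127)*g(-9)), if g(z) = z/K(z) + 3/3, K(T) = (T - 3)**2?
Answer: -368132/1005 ≈ -366.30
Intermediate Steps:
K(T) = (-3 + T)**2
g(z) = 1 + z/(-3 + z)**2 (g(z) = z/((-3 + z)**2) + 3/3 = z/(-3 + z)**2 + 3*(1/3) = z/(-3 + z)**2 + 1 = 1 + z/(-3 + z)**2)
-92033*1/((141 + 127)*g(-9)) = -92033*1/((1 - 9/(-3 - 9)**2)*(141 + 127)) = -92033*1/(268*(1 - 9/(-12)**2)) = -92033*1/(268*(1 - 9*1/144)) = -92033*1/(268*(1 - 1/16)) = -92033/(268*(15/16)) = -92033/1005/4 = -92033*4/1005 = -368132/1005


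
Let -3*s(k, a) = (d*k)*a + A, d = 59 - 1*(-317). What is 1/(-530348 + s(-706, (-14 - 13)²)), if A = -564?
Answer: 1/63975648 ≈ 1.5631e-8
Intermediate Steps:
d = 376 (d = 59 + 317 = 376)
s(k, a) = 188 - 376*a*k/3 (s(k, a) = -((376*k)*a - 564)/3 = -(376*a*k - 564)/3 = -(-564 + 376*a*k)/3 = 188 - 376*a*k/3)
1/(-530348 + s(-706, (-14 - 13)²)) = 1/(-530348 + (188 - 376/3*(-14 - 13)²*(-706))) = 1/(-530348 + (188 - 376/3*(-27)²*(-706))) = 1/(-530348 + (188 - 376/3*729*(-706))) = 1/(-530348 + (188 + 64505808)) = 1/(-530348 + 64505996) = 1/63975648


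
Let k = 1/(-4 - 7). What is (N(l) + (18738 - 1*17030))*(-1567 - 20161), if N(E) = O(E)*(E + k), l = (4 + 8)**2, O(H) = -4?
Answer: -270643968/11 ≈ -2.4604e+7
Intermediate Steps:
k = -1/11 (k = 1/(-11) = -1/11 ≈ -0.090909)
l = 144 (l = 12**2 = 144)
N(E) = 4/11 - 4*E (N(E) = -4*(E - 1/11) = -4*(-1/11 + E) = 4/11 - 4*E)
(N(l) + (18738 - 1*17030))*(-1567 - 20161) = ((4/11 - 4*144) + (18738 - 1*17030))*(-1567 - 20161) = ((4/11 - 576) + (18738 - 17030))*(-21728) = (-6332/11 + 1708)*(-21728) = (12456/11)*(-21728) = -270643968/11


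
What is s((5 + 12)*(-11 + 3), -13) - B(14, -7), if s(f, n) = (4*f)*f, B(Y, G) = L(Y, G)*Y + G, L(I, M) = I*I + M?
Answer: 71345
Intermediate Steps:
L(I, M) = M + I² (L(I, M) = I² + M = M + I²)
B(Y, G) = G + Y*(G + Y²) (B(Y, G) = (G + Y²)*Y + G = Y*(G + Y²) + G = G + Y*(G + Y²))
s(f, n) = 4*f²
s((5 + 12)*(-11 + 3), -13) - B(14, -7) = 4*((5 + 12)*(-11 + 3))² - (-7 + 14*(-7 + 14²)) = 4*(17*(-8))² - (-7 + 14*(-7 + 196)) = 4*(-136)² - (-7 + 14*189) = 4*18496 - (-7 + 2646) = 73984 - 1*2639 = 73984 - 2639 = 71345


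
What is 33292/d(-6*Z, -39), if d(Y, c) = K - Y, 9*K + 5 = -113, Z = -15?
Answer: -2583/8 ≈ -322.88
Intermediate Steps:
K = -118/9 (K = -5/9 + (1/9)*(-113) = -5/9 - 113/9 = -118/9 ≈ -13.111)
d(Y, c) = -118/9 - Y
33292/d(-6*Z, -39) = 33292/(-118/9 - (-6)*(-15)) = 33292/(-118/9 - 1*90) = 33292/(-118/9 - 90) = 33292/(-928/9) = 33292*(-9/928) = -2583/8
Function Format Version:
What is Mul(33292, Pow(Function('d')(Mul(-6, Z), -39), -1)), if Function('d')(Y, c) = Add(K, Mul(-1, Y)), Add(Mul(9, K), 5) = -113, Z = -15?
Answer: Rational(-2583, 8) ≈ -322.88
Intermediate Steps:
K = Rational(-118, 9) (K = Add(Rational(-5, 9), Mul(Rational(1, 9), -113)) = Add(Rational(-5, 9), Rational(-113, 9)) = Rational(-118, 9) ≈ -13.111)
Function('d')(Y, c) = Add(Rational(-118, 9), Mul(-1, Y))
Mul(33292, Pow(Function('d')(Mul(-6, Z), -39), -1)) = Mul(33292, Pow(Add(Rational(-118, 9), Mul(-1, Mul(-6, -15))), -1)) = Mul(33292, Pow(Add(Rational(-118, 9), Mul(-1, 90)), -1)) = Mul(33292, Pow(Add(Rational(-118, 9), -90), -1)) = Mul(33292, Pow(Rational(-928, 9), -1)) = Mul(33292, Rational(-9, 928)) = Rational(-2583, 8)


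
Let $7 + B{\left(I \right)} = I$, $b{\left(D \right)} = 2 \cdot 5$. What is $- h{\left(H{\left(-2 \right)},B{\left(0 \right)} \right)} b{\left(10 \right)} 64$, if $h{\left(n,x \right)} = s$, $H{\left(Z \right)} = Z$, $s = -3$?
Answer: $1920$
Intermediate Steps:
$b{\left(D \right)} = 10$
$B{\left(I \right)} = -7 + I$
$h{\left(n,x \right)} = -3$
$- h{\left(H{\left(-2 \right)},B{\left(0 \right)} \right)} b{\left(10 \right)} 64 = - \left(-3\right) 10 \cdot 64 = - \left(-30\right) 64 = \left(-1\right) \left(-1920\right) = 1920$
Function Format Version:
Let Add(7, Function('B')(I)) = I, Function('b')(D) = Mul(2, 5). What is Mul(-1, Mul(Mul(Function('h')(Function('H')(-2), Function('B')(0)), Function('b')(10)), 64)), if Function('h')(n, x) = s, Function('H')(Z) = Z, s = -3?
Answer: 1920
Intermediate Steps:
Function('b')(D) = 10
Function('B')(I) = Add(-7, I)
Function('h')(n, x) = -3
Mul(-1, Mul(Mul(Function('h')(Function('H')(-2), Function('B')(0)), Function('b')(10)), 64)) = Mul(-1, Mul(Mul(-3, 10), 64)) = Mul(-1, Mul(-30, 64)) = Mul(-1, -1920) = 1920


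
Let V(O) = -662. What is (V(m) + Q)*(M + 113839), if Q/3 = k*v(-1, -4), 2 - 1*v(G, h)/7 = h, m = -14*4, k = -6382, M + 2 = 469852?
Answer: -469749405066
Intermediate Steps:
M = 469850 (M = -2 + 469852 = 469850)
m = -56
v(G, h) = 14 - 7*h
Q = -804132 (Q = 3*(-6382*(14 - 7*(-4))) = 3*(-6382*(14 + 28)) = 3*(-6382*42) = 3*(-268044) = -804132)
(V(m) + Q)*(M + 113839) = (-662 - 804132)*(469850 + 113839) = -804794*583689 = -469749405066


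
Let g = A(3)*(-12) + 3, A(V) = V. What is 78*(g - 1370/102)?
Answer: -61568/17 ≈ -3621.6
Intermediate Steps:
g = -33 (g = 3*(-12) + 3 = -36 + 3 = -33)
78*(g - 1370/102) = 78*(-33 - 1370/102) = 78*(-33 - 1370*1/102) = 78*(-33 - 685/51) = 78*(-2368/51) = -61568/17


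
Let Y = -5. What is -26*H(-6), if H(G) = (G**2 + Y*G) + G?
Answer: -1560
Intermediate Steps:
H(G) = G**2 - 4*G (H(G) = (G**2 - 5*G) + G = G**2 - 4*G)
-26*H(-6) = -(-156)*(-4 - 6) = -(-156)*(-10) = -26*60 = -1560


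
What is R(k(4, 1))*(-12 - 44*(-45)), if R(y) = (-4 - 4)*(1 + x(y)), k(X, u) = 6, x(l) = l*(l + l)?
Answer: -1149312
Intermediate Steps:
x(l) = 2*l**2 (x(l) = l*(2*l) = 2*l**2)
R(y) = -8 - 16*y**2 (R(y) = (-4 - 4)*(1 + 2*y**2) = -8*(1 + 2*y**2) = -8 - 16*y**2)
R(k(4, 1))*(-12 - 44*(-45)) = (-8 - 16*6**2)*(-12 - 44*(-45)) = (-8 - 16*36)*(-12 + 1980) = (-8 - 576)*1968 = -584*1968 = -1149312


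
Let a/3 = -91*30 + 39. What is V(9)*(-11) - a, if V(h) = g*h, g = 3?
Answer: 7776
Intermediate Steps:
a = -8073 (a = 3*(-91*30 + 39) = 3*(-2730 + 39) = 3*(-2691) = -8073)
V(h) = 3*h
V(9)*(-11) - a = (3*9)*(-11) - 1*(-8073) = 27*(-11) + 8073 = -297 + 8073 = 7776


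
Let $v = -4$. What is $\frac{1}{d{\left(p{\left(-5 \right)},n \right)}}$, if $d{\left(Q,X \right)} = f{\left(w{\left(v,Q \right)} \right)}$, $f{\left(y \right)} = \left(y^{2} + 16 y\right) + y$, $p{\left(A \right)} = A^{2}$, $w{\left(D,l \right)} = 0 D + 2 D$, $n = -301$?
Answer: $- \frac{1}{72} \approx -0.013889$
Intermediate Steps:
$w{\left(D,l \right)} = 2 D$ ($w{\left(D,l \right)} = 0 + 2 D = 2 D$)
$f{\left(y \right)} = y^{2} + 17 y$
$d{\left(Q,X \right)} = -72$ ($d{\left(Q,X \right)} = 2 \left(-4\right) \left(17 + 2 \left(-4\right)\right) = - 8 \left(17 - 8\right) = \left(-8\right) 9 = -72$)
$\frac{1}{d{\left(p{\left(-5 \right)},n \right)}} = \frac{1}{-72} = - \frac{1}{72}$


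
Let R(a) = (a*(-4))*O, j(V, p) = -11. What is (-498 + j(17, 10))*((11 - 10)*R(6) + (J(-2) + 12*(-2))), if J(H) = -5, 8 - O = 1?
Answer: 100273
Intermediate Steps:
O = 7 (O = 8 - 1*1 = 8 - 1 = 7)
R(a) = -28*a (R(a) = (a*(-4))*7 = -4*a*7 = -28*a)
(-498 + j(17, 10))*((11 - 10)*R(6) + (J(-2) + 12*(-2))) = (-498 - 11)*((11 - 10)*(-28*6) + (-5 + 12*(-2))) = -509*(1*(-168) + (-5 - 24)) = -509*(-168 - 29) = -509*(-197) = 100273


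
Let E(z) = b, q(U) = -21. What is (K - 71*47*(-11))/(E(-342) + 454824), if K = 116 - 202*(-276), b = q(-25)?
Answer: 92575/454803 ≈ 0.20355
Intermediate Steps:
b = -21
E(z) = -21
K = 55868 (K = 116 + 55752 = 55868)
(K - 71*47*(-11))/(E(-342) + 454824) = (55868 - 71*47*(-11))/(-21 + 454824) = (55868 - 3337*(-11))/454803 = (55868 + 36707)*(1/454803) = 92575*(1/454803) = 92575/454803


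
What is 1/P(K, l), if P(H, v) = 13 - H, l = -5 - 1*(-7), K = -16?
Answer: 1/29 ≈ 0.034483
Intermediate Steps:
l = 2 (l = -5 + 7 = 2)
1/P(K, l) = 1/(13 - 1*(-16)) = 1/(13 + 16) = 1/29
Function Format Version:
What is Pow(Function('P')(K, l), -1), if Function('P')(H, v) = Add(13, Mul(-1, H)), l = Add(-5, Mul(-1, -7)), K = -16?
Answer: Rational(1, 29) ≈ 0.034483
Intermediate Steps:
l = 2 (l = Add(-5, 7) = 2)
Pow(Function('P')(K, l), -1) = Pow(Add(13, Mul(-1, -16)), -1) = Pow(Add(13, 16), -1) = Pow(29, -1) = Rational(1, 29)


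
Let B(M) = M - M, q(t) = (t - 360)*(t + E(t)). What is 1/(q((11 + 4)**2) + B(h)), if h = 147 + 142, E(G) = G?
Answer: -1/60750 ≈ -1.6461e-5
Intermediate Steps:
q(t) = 2*t*(-360 + t) (q(t) = (t - 360)*(t + t) = (-360 + t)*(2*t) = 2*t*(-360 + t))
h = 289
B(M) = 0
1/(q((11 + 4)**2) + B(h)) = 1/(2*(11 + 4)**2*(-360 + (11 + 4)**2) + 0) = 1/(2*15**2*(-360 + 15**2) + 0) = 1/(2*225*(-360 + 225) + 0) = 1/(2*225*(-135) + 0) = 1/(-60750 + 0) = 1/(-60750) = -1/60750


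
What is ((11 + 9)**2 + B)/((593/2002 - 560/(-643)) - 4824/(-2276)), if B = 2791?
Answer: 2337298157194/2407343327 ≈ 970.90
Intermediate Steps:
((11 + 9)**2 + B)/((593/2002 - 560/(-643)) - 4824/(-2276)) = ((11 + 9)**2 + 2791)/((593/2002 - 560/(-643)) - 4824/(-2276)) = (20**2 + 2791)/((593*(1/2002) - 560*(-1/643)) - 4824*(-1/2276)) = (400 + 2791)/((593/2002 + 560/643) + 1206/569) = 3191/(1502419/1287286 + 1206/569) = 3191/(2407343327/732465734) = 3191*(732465734/2407343327) = 2337298157194/2407343327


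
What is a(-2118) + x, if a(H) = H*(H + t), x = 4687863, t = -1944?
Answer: 13291179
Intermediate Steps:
a(H) = H*(-1944 + H) (a(H) = H*(H - 1944) = H*(-1944 + H))
a(-2118) + x = -2118*(-1944 - 2118) + 4687863 = -2118*(-4062) + 4687863 = 8603316 + 4687863 = 13291179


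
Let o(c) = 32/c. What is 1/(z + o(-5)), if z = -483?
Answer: -5/2447 ≈ -0.0020433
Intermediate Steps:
1/(z + o(-5)) = 1/(-483 + 32/(-5)) = 1/(-483 + 32*(-⅕)) = 1/(-483 - 32/5) = 1/(-2447/5) = -5/2447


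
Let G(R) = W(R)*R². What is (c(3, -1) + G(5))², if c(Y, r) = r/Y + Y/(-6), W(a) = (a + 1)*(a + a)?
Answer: 80910025/36 ≈ 2.2475e+6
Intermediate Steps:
W(a) = 2*a*(1 + a) (W(a) = (1 + a)*(2*a) = 2*a*(1 + a))
G(R) = 2*R³*(1 + R) (G(R) = (2*R*(1 + R))*R² = 2*R³*(1 + R))
c(Y, r) = -Y/6 + r/Y (c(Y, r) = r/Y + Y*(-⅙) = r/Y - Y/6 = -Y/6 + r/Y)
(c(3, -1) + G(5))² = ((-⅙*3 - 1/3) + 2*5³*(1 + 5))² = ((-½ - 1*⅓) + 2*125*6)² = ((-½ - ⅓) + 1500)² = (-⅚ + 1500)² = (8995/6)² = 80910025/36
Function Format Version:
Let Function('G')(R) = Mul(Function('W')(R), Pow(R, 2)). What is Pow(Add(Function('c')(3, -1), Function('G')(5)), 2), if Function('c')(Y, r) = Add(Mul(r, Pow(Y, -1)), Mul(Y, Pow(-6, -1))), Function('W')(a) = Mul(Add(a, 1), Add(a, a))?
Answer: Rational(80910025, 36) ≈ 2.2475e+6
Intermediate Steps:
Function('W')(a) = Mul(2, a, Add(1, a)) (Function('W')(a) = Mul(Add(1, a), Mul(2, a)) = Mul(2, a, Add(1, a)))
Function('G')(R) = Mul(2, Pow(R, 3), Add(1, R)) (Function('G')(R) = Mul(Mul(2, R, Add(1, R)), Pow(R, 2)) = Mul(2, Pow(R, 3), Add(1, R)))
Function('c')(Y, r) = Add(Mul(Rational(-1, 6), Y), Mul(r, Pow(Y, -1))) (Function('c')(Y, r) = Add(Mul(r, Pow(Y, -1)), Mul(Y, Rational(-1, 6))) = Add(Mul(r, Pow(Y, -1)), Mul(Rational(-1, 6), Y)) = Add(Mul(Rational(-1, 6), Y), Mul(r, Pow(Y, -1))))
Pow(Add(Function('c')(3, -1), Function('G')(5)), 2) = Pow(Add(Add(Mul(Rational(-1, 6), 3), Mul(-1, Pow(3, -1))), Mul(2, Pow(5, 3), Add(1, 5))), 2) = Pow(Add(Add(Rational(-1, 2), Mul(-1, Rational(1, 3))), Mul(2, 125, 6)), 2) = Pow(Add(Add(Rational(-1, 2), Rational(-1, 3)), 1500), 2) = Pow(Add(Rational(-5, 6), 1500), 2) = Pow(Rational(8995, 6), 2) = Rational(80910025, 36)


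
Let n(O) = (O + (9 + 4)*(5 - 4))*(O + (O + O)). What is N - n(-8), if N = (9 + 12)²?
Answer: 561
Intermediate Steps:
n(O) = 3*O*(13 + O) (n(O) = (O + 13*1)*(O + 2*O) = (O + 13)*(3*O) = (13 + O)*(3*O) = 3*O*(13 + O))
N = 441 (N = 21² = 441)
N - n(-8) = 441 - 3*(-8)*(13 - 8) = 441 - 3*(-8)*5 = 441 - 1*(-120) = 441 + 120 = 561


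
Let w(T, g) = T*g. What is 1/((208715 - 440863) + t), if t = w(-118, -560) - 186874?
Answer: -1/352942 ≈ -2.8333e-6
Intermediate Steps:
t = -120794 (t = -118*(-560) - 186874 = 66080 - 186874 = -120794)
1/((208715 - 440863) + t) = 1/((208715 - 440863) - 120794) = 1/(-232148 - 120794) = 1/(-352942) = -1/352942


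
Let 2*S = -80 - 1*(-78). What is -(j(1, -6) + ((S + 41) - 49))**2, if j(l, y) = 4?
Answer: -25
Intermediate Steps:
S = -1 (S = (-80 - 1*(-78))/2 = (-80 + 78)/2 = (1/2)*(-2) = -1)
-(j(1, -6) + ((S + 41) - 49))**2 = -(4 + ((-1 + 41) - 49))**2 = -(4 + (40 - 49))**2 = -(4 - 9)**2 = -1*(-5)**2 = -1*25 = -25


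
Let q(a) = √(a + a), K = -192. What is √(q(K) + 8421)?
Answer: √(8421 + 8*I*√6) ≈ 91.766 + 0.107*I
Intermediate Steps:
q(a) = √2*√a (q(a) = √(2*a) = √2*√a)
√(q(K) + 8421) = √(√2*√(-192) + 8421) = √(√2*(8*I*√3) + 8421) = √(8*I*√6 + 8421) = √(8421 + 8*I*√6)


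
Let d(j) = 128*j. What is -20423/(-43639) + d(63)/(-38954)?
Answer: 221826323/849956803 ≈ 0.26099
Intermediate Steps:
-20423/(-43639) + d(63)/(-38954) = -20423/(-43639) + (128*63)/(-38954) = -20423*(-1/43639) + 8064*(-1/38954) = 20423/43639 - 4032/19477 = 221826323/849956803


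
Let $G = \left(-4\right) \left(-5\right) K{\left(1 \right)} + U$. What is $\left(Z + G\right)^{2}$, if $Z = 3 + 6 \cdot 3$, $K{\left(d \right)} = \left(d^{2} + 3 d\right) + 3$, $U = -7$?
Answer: $23716$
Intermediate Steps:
$K{\left(d \right)} = 3 + d^{2} + 3 d$
$Z = 21$ ($Z = 3 + 18 = 21$)
$G = 133$ ($G = \left(-4\right) \left(-5\right) \left(3 + 1^{2} + 3 \cdot 1\right) - 7 = 20 \left(3 + 1 + 3\right) - 7 = 20 \cdot 7 - 7 = 140 - 7 = 133$)
$\left(Z + G\right)^{2} = \left(21 + 133\right)^{2} = 154^{2} = 23716$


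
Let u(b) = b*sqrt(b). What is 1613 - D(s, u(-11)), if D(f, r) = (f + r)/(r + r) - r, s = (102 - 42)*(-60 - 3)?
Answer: 3225/2 + 559*I*sqrt(11)/121 ≈ 1612.5 + 15.322*I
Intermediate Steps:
u(b) = b**(3/2)
s = -3780 (s = 60*(-63) = -3780)
D(f, r) = -r + (f + r)/(2*r) (D(f, r) = (f + r)/((2*r)) - r = (f + r)*(1/(2*r)) - r = (f + r)/(2*r) - r = -r + (f + r)/(2*r))
1613 - D(s, u(-11)) = 1613 - (1/2 - (-11)**(3/2) + (1/2)*(-3780)/(-11)**(3/2)) = 1613 - (1/2 - (-11)*I*sqrt(11) + (1/2)*(-3780)/(-11*I*sqrt(11))) = 1613 - (1/2 + 11*I*sqrt(11) + (1/2)*(-3780)*(I*sqrt(11)/121)) = 1613 - (1/2 + 11*I*sqrt(11) - 1890*I*sqrt(11)/121) = 1613 - (1/2 - 559*I*sqrt(11)/121) = 1613 + (-1/2 + 559*I*sqrt(11)/121) = 3225/2 + 559*I*sqrt(11)/121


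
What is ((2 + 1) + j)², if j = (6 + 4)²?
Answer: 10609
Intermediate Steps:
j = 100 (j = 10² = 100)
((2 + 1) + j)² = ((2 + 1) + 100)² = (3 + 100)² = 103² = 10609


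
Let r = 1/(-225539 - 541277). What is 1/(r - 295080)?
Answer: -766816/226272065281 ≈ -3.3889e-6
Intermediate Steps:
r = -1/766816 (r = 1/(-766816) = -1/766816 ≈ -1.3041e-6)
1/(r - 295080) = 1/(-1/766816 - 295080) = 1/(-226272065281/766816) = -766816/226272065281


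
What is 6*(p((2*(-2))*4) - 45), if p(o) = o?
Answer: -366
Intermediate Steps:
6*(p((2*(-2))*4) - 45) = 6*((2*(-2))*4 - 45) = 6*(-4*4 - 45) = 6*(-16 - 45) = 6*(-61) = -366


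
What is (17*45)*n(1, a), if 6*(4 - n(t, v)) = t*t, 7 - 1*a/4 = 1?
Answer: 5865/2 ≈ 2932.5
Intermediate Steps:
a = 24 (a = 28 - 4*1 = 28 - 4 = 24)
n(t, v) = 4 - t²/6 (n(t, v) = 4 - t*t/6 = 4 - t²/6)
(17*45)*n(1, a) = (17*45)*(4 - ⅙*1²) = 765*(4 - ⅙*1) = 765*(4 - ⅙) = 765*(23/6) = 5865/2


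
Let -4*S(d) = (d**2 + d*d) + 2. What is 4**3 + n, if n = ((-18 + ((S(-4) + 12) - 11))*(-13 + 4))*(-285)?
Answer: -130687/2 ≈ -65344.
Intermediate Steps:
S(d) = -1/2 - d**2/2 (S(d) = -((d**2 + d*d) + 2)/4 = -((d**2 + d**2) + 2)/4 = -(2*d**2 + 2)/4 = -(2 + 2*d**2)/4 = -1/2 - d**2/2)
n = -130815/2 (n = ((-18 + (((-1/2 - 1/2*(-4)**2) + 12) - 11))*(-13 + 4))*(-285) = ((-18 + (((-1/2 - 1/2*16) + 12) - 11))*(-9))*(-285) = ((-18 + (((-1/2 - 8) + 12) - 11))*(-9))*(-285) = ((-18 + ((-17/2 + 12) - 11))*(-9))*(-285) = ((-18 + (7/2 - 11))*(-9))*(-285) = ((-18 - 15/2)*(-9))*(-285) = -51/2*(-9)*(-285) = (459/2)*(-285) = -130815/2 ≈ -65408.)
4**3 + n = 4**3 - 130815/2 = 64 - 130815/2 = -130687/2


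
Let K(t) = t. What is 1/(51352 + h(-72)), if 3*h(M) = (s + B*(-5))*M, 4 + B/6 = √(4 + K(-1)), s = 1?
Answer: 757/36650836 - 45*√3/146603344 ≈ 2.0123e-5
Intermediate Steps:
B = -24 + 6*√3 (B = -24 + 6*√(4 - 1) = -24 + 6*√3 ≈ -13.608)
h(M) = M*(121 - 30*√3)/3 (h(M) = ((1 + (-24 + 6*√3)*(-5))*M)/3 = ((1 + (120 - 30*√3))*M)/3 = ((121 - 30*√3)*M)/3 = (M*(121 - 30*√3))/3 = M*(121 - 30*√3)/3)
1/(51352 + h(-72)) = 1/(51352 + (⅓)*(-72)*(121 - 30*√3)) = 1/(51352 + (-2904 + 720*√3)) = 1/(48448 + 720*√3)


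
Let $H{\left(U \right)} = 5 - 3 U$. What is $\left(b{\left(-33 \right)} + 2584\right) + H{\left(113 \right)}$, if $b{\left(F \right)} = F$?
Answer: $2217$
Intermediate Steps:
$\left(b{\left(-33 \right)} + 2584\right) + H{\left(113 \right)} = \left(-33 + 2584\right) + \left(5 - 339\right) = 2551 + \left(5 - 339\right) = 2551 - 334 = 2217$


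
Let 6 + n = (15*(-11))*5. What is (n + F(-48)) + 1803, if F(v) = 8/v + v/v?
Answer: 5837/6 ≈ 972.83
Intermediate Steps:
F(v) = 1 + 8/v (F(v) = 8/v + 1 = 1 + 8/v)
n = -831 (n = -6 + (15*(-11))*5 = -6 - 165*5 = -6 - 825 = -831)
(n + F(-48)) + 1803 = (-831 + (8 - 48)/(-48)) + 1803 = (-831 - 1/48*(-40)) + 1803 = (-831 + ⅚) + 1803 = -4981/6 + 1803 = 5837/6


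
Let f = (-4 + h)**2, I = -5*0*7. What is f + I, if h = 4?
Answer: 0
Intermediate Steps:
I = 0 (I = 0*7 = 0)
f = 0 (f = (-4 + 4)**2 = 0**2 = 0)
f + I = 0 + 0 = 0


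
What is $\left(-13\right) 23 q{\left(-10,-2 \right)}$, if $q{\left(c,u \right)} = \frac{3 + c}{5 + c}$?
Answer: $- \frac{2093}{5} \approx -418.6$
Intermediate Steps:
$q{\left(c,u \right)} = \frac{3 + c}{5 + c}$
$\left(-13\right) 23 q{\left(-10,-2 \right)} = \left(-13\right) 23 \frac{3 - 10}{5 - 10} = - 299 \frac{1}{-5} \left(-7\right) = - 299 \left(\left(- \frac{1}{5}\right) \left(-7\right)\right) = \left(-299\right) \frac{7}{5} = - \frac{2093}{5}$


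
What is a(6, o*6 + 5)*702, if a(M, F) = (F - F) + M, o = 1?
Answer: 4212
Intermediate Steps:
a(M, F) = M (a(M, F) = 0 + M = M)
a(6, o*6 + 5)*702 = 6*702 = 4212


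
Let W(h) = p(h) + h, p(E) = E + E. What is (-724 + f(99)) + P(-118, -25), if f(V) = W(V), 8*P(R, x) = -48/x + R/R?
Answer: -85327/200 ≈ -426.63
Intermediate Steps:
p(E) = 2*E
P(R, x) = ⅛ - 6/x (P(R, x) = (-48/x + R/R)/8 = (-48/x + 1)/8 = (1 - 48/x)/8 = ⅛ - 6/x)
W(h) = 3*h (W(h) = 2*h + h = 3*h)
f(V) = 3*V
(-724 + f(99)) + P(-118, -25) = (-724 + 3*99) + (⅛)*(-48 - 25)/(-25) = (-724 + 297) + (⅛)*(-1/25)*(-73) = -427 + 73/200 = -85327/200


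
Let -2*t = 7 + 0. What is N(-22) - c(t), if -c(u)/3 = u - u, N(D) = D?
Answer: -22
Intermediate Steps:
t = -7/2 (t = -(7 + 0)/2 = -1/2*7 = -7/2 ≈ -3.5000)
c(u) = 0 (c(u) = -3*(u - u) = -3*0 = 0)
N(-22) - c(t) = -22 - 1*0 = -22 + 0 = -22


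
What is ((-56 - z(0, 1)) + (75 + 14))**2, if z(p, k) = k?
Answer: 1024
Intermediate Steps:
((-56 - z(0, 1)) + (75 + 14))**2 = ((-56 - 1*1) + (75 + 14))**2 = ((-56 - 1) + 89)**2 = (-57 + 89)**2 = 32**2 = 1024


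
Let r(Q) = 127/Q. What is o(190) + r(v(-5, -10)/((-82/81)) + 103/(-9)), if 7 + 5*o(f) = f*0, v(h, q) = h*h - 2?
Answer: -645121/126065 ≈ -5.1174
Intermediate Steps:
v(h, q) = -2 + h² (v(h, q) = h² - 2 = -2 + h²)
o(f) = -7/5 (o(f) = -7/5 + (f*0)/5 = -7/5 + (⅕)*0 = -7/5 + 0 = -7/5)
o(190) + r(v(-5, -10)/((-82/81)) + 103/(-9)) = -7/5 + 127/((-2 + (-5)²)/((-82/81)) + 103/(-9)) = -7/5 + 127/((-2 + 25)/((-82*1/81)) + 103*(-⅑)) = -7/5 + 127/(23/(-82/81) - 103/9) = -7/5 + 127/(23*(-81/82) - 103/9) = -7/5 + 127/(-1863/82 - 103/9) = -7/5 + 127/(-25213/738) = -7/5 + 127*(-738/25213) = -7/5 - 93726/25213 = -645121/126065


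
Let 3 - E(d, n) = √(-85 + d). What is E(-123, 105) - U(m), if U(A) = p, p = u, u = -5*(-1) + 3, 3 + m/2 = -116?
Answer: -5 - 4*I*√13 ≈ -5.0 - 14.422*I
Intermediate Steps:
m = -238 (m = -6 + 2*(-116) = -6 - 232 = -238)
u = 8 (u = 5 + 3 = 8)
p = 8
U(A) = 8
E(d, n) = 3 - √(-85 + d)
E(-123, 105) - U(m) = (3 - √(-85 - 123)) - 1*8 = (3 - √(-208)) - 8 = (3 - 4*I*√13) - 8 = -5 - 4*I*√13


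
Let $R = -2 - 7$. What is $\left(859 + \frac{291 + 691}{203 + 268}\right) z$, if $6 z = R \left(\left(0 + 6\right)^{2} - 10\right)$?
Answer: $- \frac{5272423}{157} \approx -33582.0$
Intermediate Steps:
$R = -9$
$z = -39$ ($z = \frac{\left(-9\right) \left(\left(0 + 6\right)^{2} - 10\right)}{6} = \frac{\left(-9\right) \left(6^{2} - 10\right)}{6} = \frac{\left(-9\right) \left(36 - 10\right)}{6} = \frac{\left(-9\right) 26}{6} = \frac{1}{6} \left(-234\right) = -39$)
$\left(859 + \frac{291 + 691}{203 + 268}\right) z = \left(859 + \frac{291 + 691}{203 + 268}\right) \left(-39\right) = \left(859 + \frac{982}{471}\right) \left(-39\right) = \frac{405571}{471} \left(-39\right) = - \frac{5272423}{157}$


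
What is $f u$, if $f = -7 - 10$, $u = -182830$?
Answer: $3108110$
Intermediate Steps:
$f = -17$
$f u = \left(-17\right) \left(-182830\right) = 3108110$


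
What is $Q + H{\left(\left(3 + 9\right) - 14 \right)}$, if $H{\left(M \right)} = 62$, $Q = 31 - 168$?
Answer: $-75$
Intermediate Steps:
$Q = -137$ ($Q = 31 - 168 = -137$)
$Q + H{\left(\left(3 + 9\right) - 14 \right)} = -137 + 62 = -75$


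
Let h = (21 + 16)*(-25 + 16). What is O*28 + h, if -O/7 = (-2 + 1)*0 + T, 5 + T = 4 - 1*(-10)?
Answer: -2097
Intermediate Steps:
h = -333 (h = 37*(-9) = -333)
T = 9 (T = -5 + (4 - 1*(-10)) = -5 + (4 + 10) = -5 + 14 = 9)
O = -63 (O = -7*((-2 + 1)*0 + 9) = -7*(-1*0 + 9) = -7*(0 + 9) = -7*9 = -63)
O*28 + h = -63*28 - 333 = -1764 - 333 = -2097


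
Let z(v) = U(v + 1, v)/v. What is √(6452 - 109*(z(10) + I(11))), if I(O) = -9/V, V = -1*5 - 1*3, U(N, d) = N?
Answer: √2483790/20 ≈ 78.800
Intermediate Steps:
z(v) = (1 + v)/v (z(v) = (v + 1)/v = (1 + v)/v)
V = -8 (V = -5 - 3 = -8)
I(O) = 9/8 (I(O) = -9/(-8) = -9*(-⅛) = 9/8)
√(6452 - 109*(z(10) + I(11))) = √(6452 - 109*((1 + 10)/10 + 9/8)) = √(6452 - 109*((⅒)*11 + 9/8)) = √(6452 - 109*(11/10 + 9/8)) = √(6452 - 109*89/40) = √(6452 - 9701/40) = √(248379/40) = √2483790/20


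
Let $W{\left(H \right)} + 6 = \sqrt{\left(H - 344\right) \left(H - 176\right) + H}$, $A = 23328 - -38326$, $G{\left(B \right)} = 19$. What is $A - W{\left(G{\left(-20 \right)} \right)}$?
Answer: $61660 - 2 \sqrt{12761} \approx 61434.0$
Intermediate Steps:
$A = 61654$ ($A = 23328 + 38326 = 61654$)
$W{\left(H \right)} = -6 + \sqrt{H + \left(-344 + H\right) \left(-176 + H\right)}$ ($W{\left(H \right)} = -6 + \sqrt{\left(H - 344\right) \left(H - 176\right) + H} = -6 + \sqrt{\left(-344 + H\right) \left(-176 + H\right) + H} = -6 + \sqrt{H + \left(-344 + H\right) \left(-176 + H\right)}$)
$A - W{\left(G{\left(-20 \right)} \right)} = 61654 - \left(-6 + \sqrt{60544 + 19^{2} - 9861}\right) = 61654 - \left(-6 + \sqrt{60544 + 361 - 9861}\right) = 61654 - \left(-6 + \sqrt{51044}\right) = 61654 - \left(-6 + 2 \sqrt{12761}\right) = 61654 + \left(6 - 2 \sqrt{12761}\right) = 61660 - 2 \sqrt{12761}$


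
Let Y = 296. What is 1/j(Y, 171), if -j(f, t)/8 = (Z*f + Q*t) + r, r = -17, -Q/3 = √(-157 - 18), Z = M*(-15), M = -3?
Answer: -13303/1784195072 - 2565*I*√7/1784195072 ≈ -7.456e-6 - 3.8036e-6*I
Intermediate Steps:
Z = 45 (Z = -3*(-15) = 45)
Q = -15*I*√7 (Q = -3*√(-157 - 18) = -15*I*√7 ≈ -39.686*I)
j(f, t) = 136 - 360*f + 120*I*t*√7 (j(f, t) = -8*((45*f + (-15*I*√7)*t) - 17) = -8*((45*f - 15*I*t*√7) - 17) = -8*(-17 + 45*f - 15*I*t*√7) = 136 - 360*f + 120*I*t*√7)
1/j(Y, 171) = 1/(136 - 360*296 + 120*I*171*√7) = 1/(136 - 106560 + 20520*I*√7) = 1/(-106424 + 20520*I*√7)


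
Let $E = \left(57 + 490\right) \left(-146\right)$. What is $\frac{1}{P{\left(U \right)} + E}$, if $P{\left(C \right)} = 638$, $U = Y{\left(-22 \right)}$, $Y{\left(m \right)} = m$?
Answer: $- \frac{1}{79224} \approx -1.2622 \cdot 10^{-5}$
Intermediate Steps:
$U = -22$
$E = -79862$ ($E = 547 \left(-146\right) = -79862$)
$\frac{1}{P{\left(U \right)} + E} = \frac{1}{638 - 79862} = \frac{1}{-79224} = - \frac{1}{79224}$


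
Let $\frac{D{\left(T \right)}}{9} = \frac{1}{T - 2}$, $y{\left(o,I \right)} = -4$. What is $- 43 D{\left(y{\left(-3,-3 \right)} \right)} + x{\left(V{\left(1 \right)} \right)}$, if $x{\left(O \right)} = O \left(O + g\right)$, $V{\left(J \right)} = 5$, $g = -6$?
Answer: $\frac{119}{2} \approx 59.5$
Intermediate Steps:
$D{\left(T \right)} = \frac{9}{-2 + T}$ ($D{\left(T \right)} = \frac{9}{T - 2} = \frac{9}{-2 + T}$)
$x{\left(O \right)} = O \left(-6 + O\right)$ ($x{\left(O \right)} = O \left(O - 6\right) = O \left(-6 + O\right)$)
$- 43 D{\left(y{\left(-3,-3 \right)} \right)} + x{\left(V{\left(1 \right)} \right)} = - 43 \frac{9}{-2 - 4} + 5 \left(-6 + 5\right) = - 43 \frac{9}{-6} + 5 \left(-1\right) = - 43 \cdot 9 \left(- \frac{1}{6}\right) - 5 = \left(-43\right) \left(- \frac{3}{2}\right) - 5 = \frac{129}{2} - 5 = \frac{119}{2}$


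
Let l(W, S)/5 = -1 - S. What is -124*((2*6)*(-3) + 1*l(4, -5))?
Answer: 1984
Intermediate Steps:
l(W, S) = -5 - 5*S (l(W, S) = 5*(-1 - S) = -5 - 5*S)
-124*((2*6)*(-3) + 1*l(4, -5)) = -124*((2*6)*(-3) + 1*(-5 - 5*(-5))) = -124*(12*(-3) + 1*(-5 + 25)) = -124*(-36 + 1*20) = -124*(-36 + 20) = -124*(-16) = 1984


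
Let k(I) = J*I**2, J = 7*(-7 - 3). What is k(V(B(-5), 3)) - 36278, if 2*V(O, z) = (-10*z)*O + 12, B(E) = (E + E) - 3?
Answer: -2864348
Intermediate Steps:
J = -70 (J = 7*(-10) = -70)
B(E) = -3 + 2*E (B(E) = 2*E - 3 = -3 + 2*E)
V(O, z) = 6 - 5*O*z (V(O, z) = ((-10*z)*O + 12)/2 = (-10*O*z + 12)/2 = (12 - 10*O*z)/2 = 6 - 5*O*z)
k(I) = -70*I**2
k(V(B(-5), 3)) - 36278 = -70*(6 - 5*(-3 + 2*(-5))*3)**2 - 36278 = -70*(6 - 5*(-3 - 10)*3)**2 - 36278 = -70*(6 - 5*(-13)*3)**2 - 36278 = -70*(6 + 195)**2 - 36278 = -70*201**2 - 36278 = -70*40401 - 36278 = -2828070 - 36278 = -2864348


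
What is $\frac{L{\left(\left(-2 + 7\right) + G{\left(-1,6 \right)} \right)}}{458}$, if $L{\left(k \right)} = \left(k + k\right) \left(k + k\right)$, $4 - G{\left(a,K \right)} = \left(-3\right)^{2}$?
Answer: $0$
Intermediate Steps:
$G{\left(a,K \right)} = -5$ ($G{\left(a,K \right)} = 4 - \left(-3\right)^{2} = 4 - 9 = -5$)
$L{\left(k \right)} = 4 k^{2}$ ($L{\left(k \right)} = 2 k 2 k = 4 k^{2}$)
$\frac{L{\left(\left(-2 + 7\right) + G{\left(-1,6 \right)} \right)}}{458} = \frac{4 \left(\left(-2 + 7\right) - 5\right)^{2}}{458} = 4 \left(5 - 5\right)^{2} \cdot \frac{1}{458} = 4 \cdot 0^{2} \cdot \frac{1}{458} = 4 \cdot 0 \cdot \frac{1}{458} = 0 \cdot \frac{1}{458} = 0$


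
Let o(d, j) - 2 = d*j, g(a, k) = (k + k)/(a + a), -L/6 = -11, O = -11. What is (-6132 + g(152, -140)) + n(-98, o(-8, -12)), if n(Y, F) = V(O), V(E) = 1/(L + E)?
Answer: -12817767/2090 ≈ -6132.9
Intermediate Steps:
L = 66 (L = -6*(-11) = 66)
g(a, k) = k/a (g(a, k) = (2*k)/((2*a)) = (2*k)*(1/(2*a)) = k/a)
V(E) = 1/(66 + E)
o(d, j) = 2 + d*j
n(Y, F) = 1/55 (n(Y, F) = 1/(66 - 11) = 1/55)
(-6132 + g(152, -140)) + n(-98, o(-8, -12)) = (-6132 - 140/152) + 1/55 = (-6132 - 140*1/152) + 1/55 = (-6132 - 35/38) + 1/55 = -233051/38 + 1/55 = -12817767/2090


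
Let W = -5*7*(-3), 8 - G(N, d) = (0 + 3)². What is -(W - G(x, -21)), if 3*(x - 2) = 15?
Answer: -106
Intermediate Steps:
x = 7 (x = 2 + (⅓)*15 = 2 + 5 = 7)
G(N, d) = -1 (G(N, d) = 8 - (0 + 3)² = 8 - 1*3² = 8 - 1*9 = 8 - 9 = -1)
W = 105 (W = -35*(-3) = 105)
-(W - G(x, -21)) = -(105 - 1*(-1)) = -(105 + 1) = -1*106 = -106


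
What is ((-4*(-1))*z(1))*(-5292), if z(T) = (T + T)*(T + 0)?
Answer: -42336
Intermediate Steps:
z(T) = 2*T**2 (z(T) = (2*T)*T = 2*T**2)
((-4*(-1))*z(1))*(-5292) = ((-4*(-1))*(2*1**2))*(-5292) = (4*(2*1))*(-5292) = (4*2)*(-5292) = 8*(-5292) = -42336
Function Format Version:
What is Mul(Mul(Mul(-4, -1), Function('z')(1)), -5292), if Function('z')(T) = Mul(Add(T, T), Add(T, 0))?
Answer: -42336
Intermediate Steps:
Function('z')(T) = Mul(2, Pow(T, 2)) (Function('z')(T) = Mul(Mul(2, T), T) = Mul(2, Pow(T, 2)))
Mul(Mul(Mul(-4, -1), Function('z')(1)), -5292) = Mul(Mul(Mul(-4, -1), Mul(2, Pow(1, 2))), -5292) = Mul(Mul(4, Mul(2, 1)), -5292) = Mul(Mul(4, 2), -5292) = Mul(8, -5292) = -42336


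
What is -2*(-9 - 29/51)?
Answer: 976/51 ≈ 19.137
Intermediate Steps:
-2*(-9 - 29/51) = -2*(-488/51) = 976/51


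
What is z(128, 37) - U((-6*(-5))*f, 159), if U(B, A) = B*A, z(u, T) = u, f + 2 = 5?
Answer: -14182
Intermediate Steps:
f = 3 (f = -2 + 5 = 3)
U(B, A) = A*B
z(128, 37) - U((-6*(-5))*f, 159) = 128 - 159*-6*(-5)*3 = 128 - 159*30*3 = 128 - 159*90 = 128 - 1*14310 = 128 - 14310 = -14182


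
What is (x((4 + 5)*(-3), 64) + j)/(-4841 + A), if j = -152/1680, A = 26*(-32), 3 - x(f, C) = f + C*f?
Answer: -369161/1191330 ≈ -0.30987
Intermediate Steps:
x(f, C) = 3 - f - C*f (x(f, C) = 3 - (f + C*f) = 3 + (-f - C*f) = 3 - f - C*f)
A = -832
j = -19/210 (j = -152*1/1680 = -19/210 ≈ -0.090476)
(x((4 + 5)*(-3), 64) + j)/(-4841 + A) = ((3 - (4 + 5)*(-3) - 1*64*(4 + 5)*(-3)) - 19/210)/(-4841 - 832) = ((3 - 9*(-3) - 1*64*9*(-3)) - 19/210)/(-5673) = ((3 - 1*(-27) - 1*64*(-27)) - 19/210)*(-1/5673) = ((3 + 27 + 1728) - 19/210)*(-1/5673) = (1758 - 19/210)*(-1/5673) = (369161/210)*(-1/5673) = -369161/1191330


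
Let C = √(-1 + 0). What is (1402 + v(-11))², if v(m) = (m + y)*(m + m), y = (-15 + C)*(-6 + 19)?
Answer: 35130560 - 3394248*I ≈ 3.5131e+7 - 3.3942e+6*I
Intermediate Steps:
C = I (C = √(-1) = I ≈ 1.0*I)
y = -195 + 13*I (y = (-15 + I)*(-6 + 19) = (-15 + I)*13 = -195 + 13*I ≈ -195.0 + 13.0*I)
v(m) = 2*m*(-195 + m + 13*I) (v(m) = (m + (-195 + 13*I))*(m + m) = (-195 + m + 13*I)*(2*m) = 2*m*(-195 + m + 13*I))
(1402 + v(-11))² = (1402 + 2*(-11)*(-195 - 11 + 13*I))² = (1402 + 2*(-11)*(-206 + 13*I))² = (1402 + (4532 - 286*I))² = (5934 - 286*I)²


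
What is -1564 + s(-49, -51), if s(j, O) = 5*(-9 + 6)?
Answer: -1579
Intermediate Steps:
s(j, O) = -15 (s(j, O) = 5*(-3) = -15)
-1564 + s(-49, -51) = -1564 - 15 = -1579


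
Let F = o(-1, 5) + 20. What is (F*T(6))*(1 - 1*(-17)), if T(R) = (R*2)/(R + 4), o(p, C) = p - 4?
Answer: 324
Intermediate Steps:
o(p, C) = -4 + p
F = 15 (F = (-4 - 1) + 20 = -5 + 20 = 15)
T(R) = 2*R/(4 + R) (T(R) = (2*R)/(4 + R) = 2*R/(4 + R))
(F*T(6))*(1 - 1*(-17)) = (15*(2*6/(4 + 6)))*(1 - 1*(-17)) = (15*(2*6/10))*(1 + 17) = (15*(2*6*(⅒)))*18 = (15*(6/5))*18 = 18*18 = 324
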